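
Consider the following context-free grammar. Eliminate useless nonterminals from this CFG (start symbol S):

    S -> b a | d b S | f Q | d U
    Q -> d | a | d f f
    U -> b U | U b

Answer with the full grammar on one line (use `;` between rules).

Generating nonterminals: {Q, S}.
Reachable from S after that: {Q, S}.
Removed useless symbols: {U} and every production mentioning them.

S -> b a | d b S | f Q; Q -> d | a | d f f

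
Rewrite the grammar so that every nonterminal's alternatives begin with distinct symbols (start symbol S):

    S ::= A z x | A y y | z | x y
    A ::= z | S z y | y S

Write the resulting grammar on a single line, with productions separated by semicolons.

S has alternatives sharing prefix 'A': factor to S → A S' with S' → z x | y y.

S ::= z | x y | A S'; A ::= z | S z y | y S; S' ::= z x | y y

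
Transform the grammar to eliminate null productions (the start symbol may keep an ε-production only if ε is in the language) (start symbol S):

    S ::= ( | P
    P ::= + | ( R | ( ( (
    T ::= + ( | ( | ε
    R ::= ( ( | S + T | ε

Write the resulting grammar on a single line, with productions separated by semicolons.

S ::= ( | P; P ::= + | ( R | ( | ( ( (; T ::= + ( | (; R ::= ( ( | S + T | S +

Nullable nonterminals: {R, T}.
ε ∉ L(G), so no ε-production is kept.
Add the nullable-subset variants: P → ( R gives ( R | (. R → S + T gives S + T | S +.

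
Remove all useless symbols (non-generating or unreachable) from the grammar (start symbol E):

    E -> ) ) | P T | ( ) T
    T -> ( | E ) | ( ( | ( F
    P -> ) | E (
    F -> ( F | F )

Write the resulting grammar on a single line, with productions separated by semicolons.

Generating nonterminals: {E, P, T}.
Reachable from E after that: {E, P, T}.
Removed useless symbols: {F} and every production mentioning them.

E -> ) ) | P T | ( ) T; T -> ( | E ) | ( (; P -> ) | E (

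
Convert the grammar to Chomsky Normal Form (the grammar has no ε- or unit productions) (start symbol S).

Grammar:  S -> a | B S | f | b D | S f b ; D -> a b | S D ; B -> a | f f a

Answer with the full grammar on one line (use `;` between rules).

S -> a | B S | f | X1 D | S Y1; D -> X3 X1 | S D; B -> a | X2 Y2; X1 -> b; X2 -> f; X3 -> a; Y1 -> X2 X1; Y2 -> X2 X3

Introduce a nonterminal for each terminal appearing in a rule of length ≥ 2: X1 → b, X2 → f, X3 → a.
Binarize each right-hand side of length ≥ 3 by chaining fresh nonterminals (Y1, Y2, …): affected rules were S → S X2 X1; B → X2 X2 X3.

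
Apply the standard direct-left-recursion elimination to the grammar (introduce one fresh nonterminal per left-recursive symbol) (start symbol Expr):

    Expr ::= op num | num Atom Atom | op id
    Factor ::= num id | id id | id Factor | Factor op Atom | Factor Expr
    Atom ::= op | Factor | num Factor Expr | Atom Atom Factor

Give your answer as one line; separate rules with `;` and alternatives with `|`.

Left recursion appears on Factor, Atom.
For Factor: α = {op Atom, Expr}, β = {num id, id id, id Factor}. Rewrite as Factor → β Factor1 and Factor1 → α Factor1 | ε.
For Atom: α = {Atom Factor}, β = {op, Factor, num Factor Expr}. Rewrite as Atom → β Atom1 and Atom1 → α Atom1 | ε.

Expr ::= op num | num Atom Atom | op id; Factor ::= num id Factor1 | id id Factor1 | id Factor Factor1; Atom ::= op Atom1 | Factor Atom1 | num Factor Expr Atom1; Factor1 ::= op Atom Factor1 | Expr Factor1 | ε; Atom1 ::= Atom Factor Atom1 | ε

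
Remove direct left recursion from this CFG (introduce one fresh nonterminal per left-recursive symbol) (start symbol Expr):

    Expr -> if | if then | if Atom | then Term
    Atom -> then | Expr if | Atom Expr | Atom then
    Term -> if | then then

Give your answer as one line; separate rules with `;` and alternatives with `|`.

Left recursion appears on Atom.
For Atom: α = {Expr, then}, β = {then, Expr if}. Rewrite as Atom → β Atom1 and Atom1 → α Atom1 | ε.

Expr -> if | if then | if Atom | then Term; Atom -> then Atom1 | Expr if Atom1; Term -> if | then then; Atom1 -> Expr Atom1 | then Atom1 | epsilon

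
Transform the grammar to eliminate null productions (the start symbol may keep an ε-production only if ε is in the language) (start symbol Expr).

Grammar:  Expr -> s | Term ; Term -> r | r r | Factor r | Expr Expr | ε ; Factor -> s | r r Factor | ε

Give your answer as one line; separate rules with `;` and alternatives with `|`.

The nullable symbols are {Expr, Factor, Term}.
ε ∈ L(G) since Expr is nullable, so keep Expr → ε.
Expand every rule over subsets of its nullable positions: Term → Expr Expr gives Expr Expr | Expr. Factor → r r Factor gives r r Factor | r r.

Expr -> s | Term | ε; Term -> r | r r | Factor r | Expr Expr | Expr; Factor -> s | r r Factor | r r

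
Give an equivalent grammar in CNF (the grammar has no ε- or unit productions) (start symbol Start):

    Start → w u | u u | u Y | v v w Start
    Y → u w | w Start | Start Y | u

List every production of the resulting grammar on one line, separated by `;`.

Introduce a nonterminal for each terminal appearing in a rule of length ≥ 2: X1 → w, X2 → u, X3 → v.
Binarize each right-hand side of length ≥ 3 by chaining fresh nonterminals (Y1, Y2, …): affected rules were Start → X3 X3 X1 Start.

Start → X1 X2 | X2 X2 | X2 Y | X3 Y1; Y → X2 X1 | X1 Start | Start Y | u; X1 → w; X2 → u; X3 → v; Y1 → X3 Y2; Y2 → X1 Start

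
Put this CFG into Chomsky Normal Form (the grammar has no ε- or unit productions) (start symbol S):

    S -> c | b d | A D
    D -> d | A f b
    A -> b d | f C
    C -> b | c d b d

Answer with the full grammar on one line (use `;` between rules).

S -> c | X1 X2 | A D; D -> d | A Y1; A -> X1 X2 | X3 C; C -> b | X4 Y2; X1 -> b; X2 -> d; X3 -> f; X4 -> c; Y1 -> X3 X1; Y2 -> X2 Y3; Y3 -> X1 X2

Introduce a nonterminal for each terminal appearing in a rule of length ≥ 2: X1 → b, X2 → d, X3 → f, X4 → c.
Binarize each right-hand side of length ≥ 3 by chaining fresh nonterminals (Y1, Y2, …): affected rules were D → A X3 X1; C → X4 X2 X1 X2.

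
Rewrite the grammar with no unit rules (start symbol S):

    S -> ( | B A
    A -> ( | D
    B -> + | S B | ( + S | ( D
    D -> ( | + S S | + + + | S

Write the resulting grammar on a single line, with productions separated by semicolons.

S -> ( | B A; A -> ( | B A | + S S | + + +; B -> + | S B | ( + S | ( D; D -> ( | B A | + S S | + + +

Unit pairs: A ⇒* {D, S}; D ⇒* {S}.
Replace each nonterminal's rules with the union of the non-unit rules of every nonterminal it unit-derives.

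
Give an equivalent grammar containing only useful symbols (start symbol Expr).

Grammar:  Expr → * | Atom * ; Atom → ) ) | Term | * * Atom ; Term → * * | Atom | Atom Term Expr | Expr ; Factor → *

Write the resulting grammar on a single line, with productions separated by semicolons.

Generating nonterminals: {Atom, Expr, Factor, Term}.
Reachable from Expr after that: {Atom, Expr, Term}.
Removed useless symbols: {Factor} and every production mentioning them.

Expr → * | Atom *; Atom → ) ) | Term | * * Atom; Term → * * | Atom | Atom Term Expr | Expr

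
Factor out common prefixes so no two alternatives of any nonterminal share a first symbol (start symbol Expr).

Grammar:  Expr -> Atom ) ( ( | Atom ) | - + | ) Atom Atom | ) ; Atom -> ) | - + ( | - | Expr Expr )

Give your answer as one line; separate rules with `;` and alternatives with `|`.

Expr -> - + | Atom ) Expr1 | ) Expr2; Atom -> ) | Expr Expr ) | - Atom1; Expr1 -> ( ( | ε; Expr2 -> Atom Atom | ε; Atom1 -> + ( | ε

Expr has alternatives sharing prefix 'Atom )': factor to Expr → Atom ) Expr1 with Expr1 → ( ( | ε.
Expr has alternatives sharing prefix ')': factor to Expr → ) Expr2 with Expr2 → Atom Atom | ε.
Atom has alternatives sharing prefix '-': factor to Atom → - Atom1 with Atom1 → + ( | ε.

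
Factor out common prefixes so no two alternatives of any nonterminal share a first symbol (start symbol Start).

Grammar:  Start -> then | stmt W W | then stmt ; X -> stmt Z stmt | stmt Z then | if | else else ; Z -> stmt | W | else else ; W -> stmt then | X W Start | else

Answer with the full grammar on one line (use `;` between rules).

Start has alternatives sharing prefix 'then': factor to Start → then Start1 with Start1 → ε | stmt.
X has alternatives sharing prefix 'stmt Z': factor to X → stmt Z X1 with X1 → stmt | then.

Start -> stmt W W | then Start1; X -> if | else else | stmt Z X1; Z -> stmt | W | else else; W -> stmt then | X W Start | else; Start1 -> ε | stmt; X1 -> stmt | then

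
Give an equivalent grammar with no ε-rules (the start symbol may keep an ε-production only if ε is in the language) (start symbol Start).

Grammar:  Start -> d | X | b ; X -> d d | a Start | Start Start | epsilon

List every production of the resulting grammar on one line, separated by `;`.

The nullable symbols are {Start, X}.
ε ∈ L(G) since Start is nullable, so keep Start → ε.
Expand every rule over subsets of its nullable positions: X → a Start gives a Start | a. X → Start Start gives Start Start | Start.

Start -> d | X | b | ε; X -> d d | a Start | a | Start Start | Start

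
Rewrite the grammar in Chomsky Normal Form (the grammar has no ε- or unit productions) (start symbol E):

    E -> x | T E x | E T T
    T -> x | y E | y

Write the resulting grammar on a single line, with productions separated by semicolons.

Introduce a nonterminal for each terminal appearing in a rule of length ≥ 2: X1 → x, X2 → y.
Binarize each right-hand side of length ≥ 3 by chaining fresh nonterminals (Y1, Y2, …): affected rules were E → T E X1; E → E T T.

E -> x | T Y1 | E Y2; T -> x | X2 E | y; X1 -> x; X2 -> y; Y1 -> E X1; Y2 -> T T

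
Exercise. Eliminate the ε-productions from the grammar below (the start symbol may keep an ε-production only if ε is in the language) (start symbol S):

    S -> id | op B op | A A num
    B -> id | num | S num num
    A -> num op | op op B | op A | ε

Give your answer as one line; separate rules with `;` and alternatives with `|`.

Nullable set = {A}.
ε ∉ L(G), so no ε-production is kept.
Add the nullable-subset variants: S → A A num gives A A num | A num | num. A → op A gives op A | op.

S -> id | op B op | A A num | A num | num; B -> id | num | S num num; A -> num op | op op B | op A | op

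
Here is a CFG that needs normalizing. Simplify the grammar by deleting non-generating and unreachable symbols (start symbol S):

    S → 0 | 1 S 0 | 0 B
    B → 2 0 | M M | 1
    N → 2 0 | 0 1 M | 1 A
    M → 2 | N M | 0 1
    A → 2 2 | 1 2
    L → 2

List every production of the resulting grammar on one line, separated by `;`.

Generating nonterminals: {A, B, L, M, N, S}.
Reachable from S after that: {A, B, M, N, S}.
Removed useless symbols: {L} and every production mentioning them.

S → 0 | 1 S 0 | 0 B; B → 2 0 | M M | 1; N → 2 0 | 0 1 M | 1 A; M → 2 | N M | 0 1; A → 2 2 | 1 2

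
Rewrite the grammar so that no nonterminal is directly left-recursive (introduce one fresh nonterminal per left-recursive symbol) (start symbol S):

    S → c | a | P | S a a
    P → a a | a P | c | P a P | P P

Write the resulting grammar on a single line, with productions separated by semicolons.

Left recursion appears on S, P.
For S: α = {a a}, β = {c, a, P}. Rewrite as S → β S' and S' → α S' | ε.
For P: α = {a P, P}, β = {a a, a P, c}. Rewrite as P → β P' and P' → α P' | ε.

S → c S' | a S' | P S'; P → a a P' | a P P' | c P'; S' → a a S' | epsilon; P' → a P P' | P P' | epsilon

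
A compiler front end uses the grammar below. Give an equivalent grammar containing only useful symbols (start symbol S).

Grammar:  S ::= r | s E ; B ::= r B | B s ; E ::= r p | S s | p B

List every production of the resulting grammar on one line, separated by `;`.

Generating nonterminals: {E, S}.
Reachable from S after that: {E, S}.
Removed useless symbols: {B} and every production mentioning them.

S ::= r | s E; E ::= r p | S s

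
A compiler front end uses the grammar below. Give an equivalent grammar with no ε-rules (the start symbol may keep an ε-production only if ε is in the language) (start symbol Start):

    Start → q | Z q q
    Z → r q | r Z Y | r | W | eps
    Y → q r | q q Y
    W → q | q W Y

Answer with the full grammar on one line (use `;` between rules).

The nullable symbols are {Z}.
ε ∉ L(G), so no ε-production is kept.
Add the nullable-subset variants: Start → Z q q gives Z q q | q q. Z → r Z Y gives r Z Y | r Y.

Start → q | Z q q | q q; Z → r q | r Z Y | r Y | r | W; Y → q r | q q Y; W → q | q W Y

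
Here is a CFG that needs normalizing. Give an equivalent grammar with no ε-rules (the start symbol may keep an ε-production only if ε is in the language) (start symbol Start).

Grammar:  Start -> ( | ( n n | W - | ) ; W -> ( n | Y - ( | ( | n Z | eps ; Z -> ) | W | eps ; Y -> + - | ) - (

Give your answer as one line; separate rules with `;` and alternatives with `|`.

Start -> ( | ( n n | W - | - | ); W -> ( n | Y - ( | ( | n Z | n; Z -> ) | W; Y -> + - | ) - (

The nullable symbols are {W, Z}.
ε ∉ L(G), so no ε-production is kept.
Expand every rule over subsets of its nullable positions: Start → W - gives W - | -. W → n Z gives n Z | n.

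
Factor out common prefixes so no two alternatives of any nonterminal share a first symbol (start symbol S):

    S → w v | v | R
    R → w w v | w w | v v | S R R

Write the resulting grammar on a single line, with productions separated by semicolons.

S → w v | v | R; R → v v | S R R | w w R'; R' → v | epsilon

R has alternatives sharing prefix 'w w': factor to R → w w R' with R' → v | ε.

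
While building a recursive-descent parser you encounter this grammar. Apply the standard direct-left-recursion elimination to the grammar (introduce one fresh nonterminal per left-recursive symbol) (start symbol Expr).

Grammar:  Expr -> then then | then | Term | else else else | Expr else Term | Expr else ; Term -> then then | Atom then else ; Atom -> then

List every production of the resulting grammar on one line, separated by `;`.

Directly left-recursive nonterminal: Expr.
For Expr: α = {else Term, else}, β = {then then, then, Term, else else else}. Rewrite as Expr → β Expr1 and Expr1 → α Expr1 | ε.

Expr -> then then Expr1 | then Expr1 | Term Expr1 | else else else Expr1; Term -> then then | Atom then else; Atom -> then; Expr1 -> else Term Expr1 | else Expr1 | ε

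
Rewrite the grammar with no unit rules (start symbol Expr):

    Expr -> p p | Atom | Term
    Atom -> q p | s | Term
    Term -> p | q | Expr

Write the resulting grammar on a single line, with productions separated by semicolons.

Expr -> p | q | q p | s | p p; Atom -> p | q | q p | s | p p; Term -> p | q | q p | s | p p

Unit pairs: Atom ⇒* {Expr, Term}; Expr ⇒* {Atom, Term}; Term ⇒* {Atom, Expr}.
For each unit pair (A, B), copy every non-unit production of B to A, then drop all unit productions.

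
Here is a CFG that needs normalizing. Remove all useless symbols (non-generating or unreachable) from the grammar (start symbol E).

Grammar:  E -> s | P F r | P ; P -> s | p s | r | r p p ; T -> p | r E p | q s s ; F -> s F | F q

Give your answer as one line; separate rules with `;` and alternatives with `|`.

Generating nonterminals: {E, P, T}.
Reachable from E after that: {E, P}.
Removed useless symbols: {F, T} and every production mentioning them.

E -> s | P; P -> s | p s | r | r p p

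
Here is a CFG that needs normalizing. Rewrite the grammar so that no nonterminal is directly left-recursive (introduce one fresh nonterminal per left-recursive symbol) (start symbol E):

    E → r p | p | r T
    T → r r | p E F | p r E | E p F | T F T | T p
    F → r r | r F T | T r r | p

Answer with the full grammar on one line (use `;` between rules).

E → r p | p | r T; T → r r T' | p E F T' | p r E T' | E p F T'; F → r r | r F T | T r r | p; T' → F T T' | p T' | ε

T is directly left-recursive.
For T: α = {F T, p}, β = {r r, p E F, p r E, E p F}. Rewrite as T → β T' and T' → α T' | ε.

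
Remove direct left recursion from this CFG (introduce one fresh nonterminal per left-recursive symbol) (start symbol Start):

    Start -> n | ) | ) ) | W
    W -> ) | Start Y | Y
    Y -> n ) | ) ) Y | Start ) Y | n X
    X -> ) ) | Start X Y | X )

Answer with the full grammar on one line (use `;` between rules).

X is directly left-recursive.
For X: α = {)}, β = {) ), Start X Y}. Rewrite as X → β X1 and X1 → α X1 | ε.

Start -> n | ) | ) ) | W; W -> ) | Start Y | Y; Y -> n ) | ) ) Y | Start ) Y | n X; X -> ) ) X1 | Start X Y X1; X1 -> ) X1 | ε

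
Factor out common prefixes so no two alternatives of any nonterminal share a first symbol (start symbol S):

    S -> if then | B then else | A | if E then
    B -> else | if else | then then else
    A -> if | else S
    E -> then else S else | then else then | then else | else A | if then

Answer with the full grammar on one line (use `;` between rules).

S -> B then else | A | if S'; B -> else | if else | then then else; A -> if | else S; E -> else A | if then | then else E'; S' -> then | E then; E' -> S else | then | ε

S has alternatives sharing prefix 'if': factor to S → if S' with S' → then | E then.
E has alternatives sharing prefix 'then else': factor to E → then else E' with E' → S else | then | ε.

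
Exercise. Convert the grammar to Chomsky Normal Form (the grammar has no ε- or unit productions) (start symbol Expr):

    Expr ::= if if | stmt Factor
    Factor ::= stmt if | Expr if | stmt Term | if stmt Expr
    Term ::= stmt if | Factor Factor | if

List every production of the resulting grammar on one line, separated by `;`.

Expr ::= X1 X1 | X2 Factor; Factor ::= X2 X1 | Expr X1 | X2 Term | X1 Y1; Term ::= X2 X1 | Factor Factor | if; X1 ::= if; X2 ::= stmt; Y1 ::= X2 Expr

Introduce a nonterminal for each terminal appearing in a rule of length ≥ 2: X1 → if, X2 → stmt.
Binarize each right-hand side of length ≥ 3 by chaining fresh nonterminals (Y1, Y2, …): affected rules were Factor → X1 X2 Expr.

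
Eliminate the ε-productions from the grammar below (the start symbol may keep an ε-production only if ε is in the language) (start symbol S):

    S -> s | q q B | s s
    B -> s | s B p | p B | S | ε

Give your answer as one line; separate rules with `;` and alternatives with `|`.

S -> s | q q B | q q | s s; B -> s | s B p | s p | p B | p | S

The nullable symbols are {B}.
ε ∉ L(G), so no ε-production is kept.
Add the nullable-subset variants: S → q q B gives q q B | q q. B → s B p gives s B p | s p. B → p B gives p B | p.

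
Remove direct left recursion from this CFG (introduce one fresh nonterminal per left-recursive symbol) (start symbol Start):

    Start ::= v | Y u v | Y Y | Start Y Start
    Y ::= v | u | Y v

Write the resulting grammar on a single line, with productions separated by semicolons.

Start ::= v Start1 | Y u v Start1 | Y Y Start1; Y ::= v Y1 | u Y1; Start1 ::= Y Start Start1 | ε; Y1 ::= v Y1 | ε

Directly left-recursive nonterminals: Start, Y.
For Start: α = {Y Start}, β = {v, Y u v, Y Y}. Rewrite as Start → β Start1 and Start1 → α Start1 | ε.
For Y: α = {v}, β = {v, u}. Rewrite as Y → β Y1 and Y1 → α Y1 | ε.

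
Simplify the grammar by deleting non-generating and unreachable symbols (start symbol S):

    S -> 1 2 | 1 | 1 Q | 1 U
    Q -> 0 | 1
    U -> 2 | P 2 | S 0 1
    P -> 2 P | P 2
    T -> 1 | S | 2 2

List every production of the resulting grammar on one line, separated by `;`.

Generating nonterminals: {Q, S, T, U}.
Reachable from S after that: {Q, S, U}.
Removed useless symbols: {P, T} and every production mentioning them.

S -> 1 2 | 1 | 1 Q | 1 U; Q -> 0 | 1; U -> 2 | S 0 1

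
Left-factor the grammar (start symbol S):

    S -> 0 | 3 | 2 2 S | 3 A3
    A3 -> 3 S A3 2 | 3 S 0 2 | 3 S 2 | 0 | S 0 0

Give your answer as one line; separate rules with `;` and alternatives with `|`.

S -> 0 | 2 2 S | 3 S'; A3 -> 0 | S 0 0 | 3 S A3'; S' -> ε | A3; A3' -> A3 2 | 0 2 | 2

S has alternatives sharing prefix '3': factor to S → 3 S' with S' → ε | A3.
A3 has alternatives sharing prefix '3 S': factor to A3 → 3 S A3' with A3' → A3 2 | 0 2 | 2.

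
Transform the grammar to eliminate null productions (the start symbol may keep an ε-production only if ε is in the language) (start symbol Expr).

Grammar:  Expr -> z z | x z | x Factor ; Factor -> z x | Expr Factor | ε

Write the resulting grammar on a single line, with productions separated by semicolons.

The nullable symbols are {Factor}.
ε ∉ L(G), so no ε-production is kept.
Expand every rule over subsets of its nullable positions: Expr → x Factor gives x Factor | x. Factor → Expr Factor gives Expr Factor | Expr.

Expr -> z z | x z | x Factor | x; Factor -> z x | Expr Factor | Expr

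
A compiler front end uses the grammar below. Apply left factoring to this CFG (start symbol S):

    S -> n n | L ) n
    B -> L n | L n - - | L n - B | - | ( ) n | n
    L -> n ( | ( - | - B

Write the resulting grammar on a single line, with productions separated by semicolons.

B has alternatives sharing prefix 'L n': factor to B → L n B' with B' → ε | - - | - B.
B' has alternatives sharing prefix '-': factor to B' → - B'' with B'' → - | B.

S -> n n | L ) n; B -> - | ( ) n | n | L n B'; L -> n ( | ( - | - B; B' -> ε | - B''; B'' -> - | B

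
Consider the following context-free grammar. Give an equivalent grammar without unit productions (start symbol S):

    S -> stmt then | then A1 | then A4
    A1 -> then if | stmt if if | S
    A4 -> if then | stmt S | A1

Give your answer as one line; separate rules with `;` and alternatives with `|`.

S -> stmt then | then A1 | then A4; A1 -> then if | stmt if if | stmt then | then A1 | then A4; A4 -> if then | stmt S | then if | stmt if if | stmt then | then A1 | then A4

Unit pairs: A1 ⇒* {S}; A4 ⇒* {A1, S}.
Replace each nonterminal's rules with the union of the non-unit rules of every nonterminal it unit-derives.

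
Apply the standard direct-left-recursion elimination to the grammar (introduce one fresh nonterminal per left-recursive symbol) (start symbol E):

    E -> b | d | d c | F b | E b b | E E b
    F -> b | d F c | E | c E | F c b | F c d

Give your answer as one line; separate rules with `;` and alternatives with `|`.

E, F are directly left-recursive.
For E: α = {b b, E b}, β = {b, d, d c, F b}. Rewrite as E → β E' and E' → α E' | ε.
For F: α = {c b, c d}, β = {b, d F c, E, c E}. Rewrite as F → β F' and F' → α F' | ε.

E -> b E' | d E' | d c E' | F b E'; F -> b F' | d F c F' | E F' | c E F'; E' -> b b E' | E b E' | ε; F' -> c b F' | c d F' | ε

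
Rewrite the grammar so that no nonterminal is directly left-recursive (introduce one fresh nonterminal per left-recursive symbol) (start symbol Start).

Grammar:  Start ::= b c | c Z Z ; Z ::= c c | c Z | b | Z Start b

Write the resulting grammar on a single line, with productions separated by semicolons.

Z is directly left-recursive.
For Z: α = {Start b}, β = {c c, c Z, b}. Rewrite as Z → β Z1 and Z1 → α Z1 | ε.

Start ::= b c | c Z Z; Z ::= c c Z1 | c Z Z1 | b Z1; Z1 ::= Start b Z1 | ε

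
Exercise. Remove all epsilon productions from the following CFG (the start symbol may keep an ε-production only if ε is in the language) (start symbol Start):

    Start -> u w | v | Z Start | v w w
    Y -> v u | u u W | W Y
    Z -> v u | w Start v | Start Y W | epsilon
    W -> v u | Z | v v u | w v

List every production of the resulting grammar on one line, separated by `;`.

Nullable set = {W, Z}.
ε ∉ L(G), so no ε-production is kept.
For each production, add variants omitting each subset of nullable occurrences: Y → u u W gives u u W | u u. Z → Start Y W gives Start Y W | Start Y.

Start -> u w | v | Z Start | v w w; Y -> v u | u u W | u u | W Y; Z -> v u | w Start v | Start Y W | Start Y; W -> v u | Z | v v u | w v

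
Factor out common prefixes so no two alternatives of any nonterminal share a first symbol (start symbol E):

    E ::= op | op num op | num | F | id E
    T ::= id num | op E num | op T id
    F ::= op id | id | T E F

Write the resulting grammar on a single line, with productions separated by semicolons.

E ::= num | F | id E | op E'; T ::= id num | op T'; F ::= op id | id | T E F; E' ::= ε | num op; T' ::= E num | T id

E has alternatives sharing prefix 'op': factor to E → op E' with E' → ε | num op.
T has alternatives sharing prefix 'op': factor to T → op T' with T' → E num | T id.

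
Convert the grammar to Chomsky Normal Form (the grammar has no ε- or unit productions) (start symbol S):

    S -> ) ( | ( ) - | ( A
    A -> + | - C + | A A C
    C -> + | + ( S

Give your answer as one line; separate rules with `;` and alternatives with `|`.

S -> X1 X2 | X2 Y1 | X2 A; A -> + | X3 Y2 | A Y3; C -> + | X4 Y4; X1 -> ); X2 -> (; X3 -> -; X4 -> +; Y1 -> X1 X3; Y2 -> C X4; Y3 -> A C; Y4 -> X2 S

Introduce a nonterminal for each terminal appearing in a rule of length ≥ 2: X1 → ), X2 → (, X3 → -, X4 → +.
Binarize each right-hand side of length ≥ 3 by chaining fresh nonterminals (Y1, Y2, …): affected rules were S → X2 X1 X3; A → X3 C X4; A → A A C; C → X4 X2 S.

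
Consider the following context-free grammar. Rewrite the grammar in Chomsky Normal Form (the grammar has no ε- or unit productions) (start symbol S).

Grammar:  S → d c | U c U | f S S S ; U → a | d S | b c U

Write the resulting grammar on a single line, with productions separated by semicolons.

S → X1 X2 | U Y1 | X3 Y2; U → a | X1 S | X4 Y4; X1 → d; X2 → c; X3 → f; X4 → b; Y1 → X2 U; Y2 → S Y3; Y3 → S S; Y4 → X2 U

Introduce a nonterminal for each terminal appearing in a rule of length ≥ 2: X1 → d, X2 → c, X3 → f, X4 → b.
Binarize each right-hand side of length ≥ 3 by chaining fresh nonterminals (Y1, Y2, …): affected rules were S → U X2 U; S → X3 S S S; U → X4 X2 U.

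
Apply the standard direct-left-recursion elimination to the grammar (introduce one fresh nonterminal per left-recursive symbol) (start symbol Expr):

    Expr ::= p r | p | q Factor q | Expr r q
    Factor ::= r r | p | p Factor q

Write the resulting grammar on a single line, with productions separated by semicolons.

Expr is directly left-recursive.
For Expr: α = {r q}, β = {p r, p, q Factor q}. Rewrite as Expr → β Expr1 and Expr1 → α Expr1 | ε.

Expr ::= p r Expr1 | p Expr1 | q Factor q Expr1; Factor ::= r r | p | p Factor q; Expr1 ::= r q Expr1 | eps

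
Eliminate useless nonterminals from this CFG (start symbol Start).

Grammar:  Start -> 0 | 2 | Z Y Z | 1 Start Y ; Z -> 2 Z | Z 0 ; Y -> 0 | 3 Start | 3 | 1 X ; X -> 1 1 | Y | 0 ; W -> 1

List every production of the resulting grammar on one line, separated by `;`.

Generating nonterminals: {Start, W, X, Y}.
Reachable from Start after that: {Start, X, Y}.
Removed useless symbols: {W, Z} and every production mentioning them.

Start -> 0 | 2 | 1 Start Y; Y -> 0 | 3 Start | 3 | 1 X; X -> 1 1 | Y | 0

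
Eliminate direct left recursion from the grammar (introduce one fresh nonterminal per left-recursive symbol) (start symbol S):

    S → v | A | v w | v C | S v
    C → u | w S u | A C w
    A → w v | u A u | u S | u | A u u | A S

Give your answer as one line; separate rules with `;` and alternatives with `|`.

S, A are directly left-recursive.
For S: α = {v}, β = {v, A, v w, v C}. Rewrite as S → β S' and S' → α S' | ε.
For A: α = {u u, S}, β = {w v, u A u, u S, u}. Rewrite as A → β A' and A' → α A' | ε.

S → v S' | A S' | v w S' | v C S'; C → u | w S u | A C w; A → w v A' | u A u A' | u S A' | u A'; S' → v S' | ε; A' → u u A' | S A' | ε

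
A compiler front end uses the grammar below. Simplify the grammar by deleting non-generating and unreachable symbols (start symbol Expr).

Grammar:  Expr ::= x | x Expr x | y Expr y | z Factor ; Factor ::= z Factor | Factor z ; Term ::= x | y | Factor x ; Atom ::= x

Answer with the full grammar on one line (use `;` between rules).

Expr ::= x | x Expr x | y Expr y

Generating nonterminals: {Atom, Expr, Term}.
Reachable from Expr after that: {Expr}.
Removed useless symbols: {Atom, Factor, Term} and every production mentioning them.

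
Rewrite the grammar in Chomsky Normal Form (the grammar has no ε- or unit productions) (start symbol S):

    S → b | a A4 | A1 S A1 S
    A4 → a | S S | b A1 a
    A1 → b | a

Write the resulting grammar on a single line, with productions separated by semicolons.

S → b | X1 A4 | A1 Y1; A4 → a | S S | X2 Y3; A1 → b | a; X1 → a; X2 → b; Y1 → S Y2; Y2 → A1 S; Y3 → A1 X1

Introduce a nonterminal for each terminal appearing in a rule of length ≥ 2: X1 → a, X2 → b.
Binarize each right-hand side of length ≥ 3 by chaining fresh nonterminals (Y1, Y2, …): affected rules were S → A1 S A1 S; A4 → X2 A1 X1.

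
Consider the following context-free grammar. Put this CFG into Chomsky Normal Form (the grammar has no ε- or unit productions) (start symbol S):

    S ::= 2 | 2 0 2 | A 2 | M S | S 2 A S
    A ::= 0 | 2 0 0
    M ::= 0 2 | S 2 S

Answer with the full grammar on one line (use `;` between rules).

Introduce a nonterminal for each terminal appearing in a rule of length ≥ 2: X1 → 2, X2 → 0.
Binarize each right-hand side of length ≥ 3 by chaining fresh nonterminals (Y1, Y2, …): affected rules were S → X1 X2 X1; S → S X1 A S; A → X1 X2 X2; M → S X1 S.

S ::= 2 | X1 Y1 | A X1 | M S | S Y2; A ::= 0 | X1 Y4; M ::= X2 X1 | S Y5; X1 ::= 2; X2 ::= 0; Y1 ::= X2 X1; Y2 ::= X1 Y3; Y3 ::= A S; Y4 ::= X2 X2; Y5 ::= X1 S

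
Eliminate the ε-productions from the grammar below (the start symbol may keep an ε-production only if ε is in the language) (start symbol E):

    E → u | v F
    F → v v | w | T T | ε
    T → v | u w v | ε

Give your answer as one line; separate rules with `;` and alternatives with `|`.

E → u | v F | v; F → v v | w | T T | T; T → v | u w v

Nullable nonterminals: {F, T}.
ε ∉ L(G), so no ε-production is kept.
Add the nullable-subset variants: E → v F gives v F | v. F → T T gives T T | T.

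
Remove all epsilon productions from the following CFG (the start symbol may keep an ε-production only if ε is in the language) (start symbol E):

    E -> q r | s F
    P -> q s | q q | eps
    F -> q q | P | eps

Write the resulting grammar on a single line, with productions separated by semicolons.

The nullable symbols are {F, P}.
ε ∉ L(G), so no ε-production is kept.
Expand every rule over subsets of its nullable positions: E → s F gives s F | s.

E -> q r | s F | s; P -> q s | q q; F -> q q | P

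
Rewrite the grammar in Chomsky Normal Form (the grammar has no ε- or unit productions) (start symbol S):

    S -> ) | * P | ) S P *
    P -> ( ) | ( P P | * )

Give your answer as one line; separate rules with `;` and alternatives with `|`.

S -> ) | X1 P | X2 Y1; P -> X3 X2 | X3 Y3 | X1 X2; X1 -> *; X2 -> ); X3 -> (; Y1 -> S Y2; Y2 -> P X1; Y3 -> P P

Introduce a nonterminal for each terminal appearing in a rule of length ≥ 2: X1 → *, X2 → ), X3 → (.
Binarize each right-hand side of length ≥ 3 by chaining fresh nonterminals (Y1, Y2, …): affected rules were S → X2 S P X1; P → X3 P P.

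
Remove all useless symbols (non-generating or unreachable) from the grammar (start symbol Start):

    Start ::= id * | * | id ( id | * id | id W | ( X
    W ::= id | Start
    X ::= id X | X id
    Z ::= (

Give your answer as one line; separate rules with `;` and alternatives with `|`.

Generating nonterminals: {Start, W, Z}.
Reachable from Start after that: {Start, W}.
Removed useless symbols: {X, Z} and every production mentioning them.

Start ::= id * | * | id ( id | * id | id W; W ::= id | Start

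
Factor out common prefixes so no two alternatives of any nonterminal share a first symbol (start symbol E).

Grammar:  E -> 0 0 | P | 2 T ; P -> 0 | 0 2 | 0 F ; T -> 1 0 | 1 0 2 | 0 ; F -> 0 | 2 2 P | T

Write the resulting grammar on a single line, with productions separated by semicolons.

E -> 0 0 | P | 2 T; P -> 0 P'; T -> 0 | 1 0 T'; F -> 0 | 2 2 P | T; P' -> ε | 2 | F; T' -> ε | 2

P has alternatives sharing prefix '0': factor to P → 0 P' with P' → ε | 2 | F.
T has alternatives sharing prefix '1 0': factor to T → 1 0 T' with T' → ε | 2.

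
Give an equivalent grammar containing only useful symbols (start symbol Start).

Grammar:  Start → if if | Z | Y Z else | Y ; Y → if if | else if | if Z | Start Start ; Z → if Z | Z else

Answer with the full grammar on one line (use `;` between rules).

Generating nonterminals: {Start, Y}.
Reachable from Start after that: {Start, Y}.
Removed useless symbols: {Z} and every production mentioning them.

Start → if if | Y; Y → if if | else if | Start Start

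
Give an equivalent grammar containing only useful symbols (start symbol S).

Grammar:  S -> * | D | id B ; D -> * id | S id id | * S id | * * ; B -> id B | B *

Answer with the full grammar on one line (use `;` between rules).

S -> * | D; D -> * id | S id id | * S id | * *

Generating nonterminals: {D, S}.
Reachable from S after that: {D, S}.
Removed useless symbols: {B} and every production mentioning them.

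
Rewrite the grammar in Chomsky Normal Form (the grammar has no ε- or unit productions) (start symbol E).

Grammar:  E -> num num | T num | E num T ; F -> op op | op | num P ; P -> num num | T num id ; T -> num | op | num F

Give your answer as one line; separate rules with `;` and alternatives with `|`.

Introduce a nonterminal for each terminal appearing in a rule of length ≥ 2: X1 → num, X2 → op, X3 → id.
Binarize each right-hand side of length ≥ 3 by chaining fresh nonterminals (Y1, Y2, …): affected rules were E → E X1 T; P → T X1 X3.

E -> X1 X1 | T X1 | E Y1; F -> X2 X2 | op | X1 P; P -> X1 X1 | T Y2; T -> num | op | X1 F; X1 -> num; X2 -> op; X3 -> id; Y1 -> X1 T; Y2 -> X1 X3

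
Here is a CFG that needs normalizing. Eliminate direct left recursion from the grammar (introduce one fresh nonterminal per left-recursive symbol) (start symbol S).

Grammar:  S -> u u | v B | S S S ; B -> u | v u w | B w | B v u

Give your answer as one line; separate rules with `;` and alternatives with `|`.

S, B are directly left-recursive.
For S: α = {S S}, β = {u u, v B}. Rewrite as S → β S' and S' → α S' | ε.
For B: α = {w, v u}, β = {u, v u w}. Rewrite as B → β B' and B' → α B' | ε.

S -> u u S' | v B S'; B -> u B' | v u w B'; S' -> S S S' | ε; B' -> w B' | v u B' | ε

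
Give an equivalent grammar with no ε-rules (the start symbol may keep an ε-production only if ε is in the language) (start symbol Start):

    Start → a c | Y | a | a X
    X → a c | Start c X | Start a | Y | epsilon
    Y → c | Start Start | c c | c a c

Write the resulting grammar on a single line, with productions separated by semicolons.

Start → a c | Y | a | a X; X → a c | Start c X | Start c | Start a | Y; Y → c | Start Start | c c | c a c

The nullable symbols are {X}.
ε ∉ L(G), so no ε-production is kept.
Add the nullable-subset variants: X → Start c X gives Start c X | Start c.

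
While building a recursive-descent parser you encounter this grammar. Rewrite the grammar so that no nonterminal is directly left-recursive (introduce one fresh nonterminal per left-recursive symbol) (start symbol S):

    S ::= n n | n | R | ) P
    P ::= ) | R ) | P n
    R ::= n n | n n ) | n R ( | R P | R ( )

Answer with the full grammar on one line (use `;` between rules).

S ::= n n | n | R | ) P; P ::= ) P' | R ) P'; R ::= n n R' | n n ) R' | n R ( R'; P' ::= n P' | ε; R' ::= P R' | ( ) R' | ε

Directly left-recursive nonterminals: P, R.
For P: α = {n}, β = {), R )}. Rewrite as P → β P' and P' → α P' | ε.
For R: α = {P, ( )}, β = {n n, n n ), n R (}. Rewrite as R → β R' and R' → α R' | ε.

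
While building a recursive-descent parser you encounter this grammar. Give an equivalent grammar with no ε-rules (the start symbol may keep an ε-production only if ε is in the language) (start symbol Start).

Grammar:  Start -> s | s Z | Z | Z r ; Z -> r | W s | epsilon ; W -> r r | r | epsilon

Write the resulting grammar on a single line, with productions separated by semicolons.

Start -> s | s Z | Z | Z r | r | epsilon; Z -> r | W s | s; W -> r r | r

Nullable set = {Start, W, Z}.
ε ∈ L(G) since Start is nullable, so keep Start → ε.
Add the nullable-subset variants: Start → Z r gives Z r | r. Z → W s gives W s | s.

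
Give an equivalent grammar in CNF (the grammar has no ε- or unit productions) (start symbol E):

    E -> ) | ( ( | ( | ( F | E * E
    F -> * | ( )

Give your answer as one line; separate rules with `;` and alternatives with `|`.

Introduce a nonterminal for each terminal appearing in a rule of length ≥ 2: X1 → (, X2 → *, X3 → ).
Binarize each right-hand side of length ≥ 3 by chaining fresh nonterminals (Y1, Y2, …): affected rules were E → E X2 E.

E -> ) | X1 X1 | ( | X1 F | E Y1; F -> * | X1 X3; X1 -> (; X2 -> *; X3 -> ); Y1 -> X2 E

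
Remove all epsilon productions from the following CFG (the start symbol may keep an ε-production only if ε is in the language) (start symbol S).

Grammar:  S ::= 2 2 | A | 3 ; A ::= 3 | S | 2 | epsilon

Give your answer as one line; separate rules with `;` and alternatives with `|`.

S ::= 2 2 | A | 3 | epsilon; A ::= 3 | S | 2

Nullable nonterminals: {A, S}.
ε ∈ L(G) since S is nullable, so keep S → ε.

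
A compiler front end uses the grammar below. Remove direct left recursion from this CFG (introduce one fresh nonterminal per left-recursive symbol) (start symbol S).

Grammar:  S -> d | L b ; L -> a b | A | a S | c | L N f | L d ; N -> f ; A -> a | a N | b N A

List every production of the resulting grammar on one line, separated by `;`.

Directly left-recursive nonterminal: L.
For L: α = {N f, d}, β = {a b, A, a S, c}. Rewrite as L → β L' and L' → α L' | ε.

S -> d | L b; L -> a b L' | A L' | a S L' | c L'; N -> f; A -> a | a N | b N A; L' -> N f L' | d L' | ε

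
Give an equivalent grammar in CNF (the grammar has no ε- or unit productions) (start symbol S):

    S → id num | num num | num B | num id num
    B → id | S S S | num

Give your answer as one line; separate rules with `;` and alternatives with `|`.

Introduce a nonterminal for each terminal appearing in a rule of length ≥ 2: X1 → id, X2 → num.
Binarize each right-hand side of length ≥ 3 by chaining fresh nonterminals (Y1, Y2, …): affected rules were S → X2 X1 X2; B → S S S.

S → X1 X2 | X2 X2 | X2 B | X2 Y1; B → id | S Y2 | num; X1 → id; X2 → num; Y1 → X1 X2; Y2 → S S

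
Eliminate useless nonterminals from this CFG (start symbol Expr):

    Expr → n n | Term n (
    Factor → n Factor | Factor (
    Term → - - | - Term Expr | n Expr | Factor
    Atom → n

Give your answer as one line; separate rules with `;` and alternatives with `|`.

Expr → n n | Term n (; Term → - - | - Term Expr | n Expr

Generating nonterminals: {Atom, Expr, Term}.
Reachable from Expr after that: {Expr, Term}.
Removed useless symbols: {Atom, Factor} and every production mentioning them.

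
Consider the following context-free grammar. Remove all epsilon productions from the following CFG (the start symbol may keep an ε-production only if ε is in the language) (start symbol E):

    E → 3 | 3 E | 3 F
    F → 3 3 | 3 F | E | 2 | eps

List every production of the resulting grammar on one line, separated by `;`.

Nullable set = {F}.
ε ∉ L(G), so no ε-production is kept.
For each production, add variants omitting each subset of nullable occurrences: F → 3 F gives 3 F | 3.

E → 3 | 3 E | 3 F; F → 3 3 | 3 F | 3 | E | 2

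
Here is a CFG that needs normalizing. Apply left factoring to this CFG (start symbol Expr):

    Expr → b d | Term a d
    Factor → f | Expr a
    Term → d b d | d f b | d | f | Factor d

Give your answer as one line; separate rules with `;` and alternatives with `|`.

Expr → b d | Term a d; Factor → f | Expr a; Term → f | Factor d | d Term1; Term1 → b d | f b | ε

Term has alternatives sharing prefix 'd': factor to Term → d Term1 with Term1 → b d | f b | ε.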